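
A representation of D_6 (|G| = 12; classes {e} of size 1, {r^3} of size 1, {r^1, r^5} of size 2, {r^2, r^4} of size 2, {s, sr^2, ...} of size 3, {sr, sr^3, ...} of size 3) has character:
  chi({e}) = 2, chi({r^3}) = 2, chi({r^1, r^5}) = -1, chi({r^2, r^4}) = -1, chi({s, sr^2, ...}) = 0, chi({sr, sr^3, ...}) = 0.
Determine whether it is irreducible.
Irreducible: <chi, chi> = 1.

Explanation: <chi, chi> = (1/|G|) sum_C |C| * |chi(C)|^2 = (1/12)[1*|2|^2 + 1*|2|^2 + 2*|-1|^2 + 2*|-1|^2 + 3*|0|^2 + 3*|0|^2]
  = (1/12)[(4) + (4) + (2) + (2) + (0) + (0)] = 12/12 = 1.
A character is irreducible iff <chi, chi> = 1, so this representation is irreducible.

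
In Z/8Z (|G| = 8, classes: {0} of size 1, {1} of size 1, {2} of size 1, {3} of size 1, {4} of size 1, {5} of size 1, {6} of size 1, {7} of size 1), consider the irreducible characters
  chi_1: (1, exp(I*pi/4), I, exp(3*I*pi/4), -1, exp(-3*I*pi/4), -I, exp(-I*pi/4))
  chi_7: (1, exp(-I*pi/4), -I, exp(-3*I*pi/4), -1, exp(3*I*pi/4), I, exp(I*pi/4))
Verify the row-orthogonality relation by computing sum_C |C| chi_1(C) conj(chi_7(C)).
Sum = 0; so <chi_1, chi_7> = 0 (distinct irreducibles are orthogonal).

Derivation: Compute term by term over conjugacy classes (|C| * chi_1(C) * conj(chi_7(C))):
  1*(1)*conj(1) + 1*(exp(I*pi/4))*conj(exp(-I*pi/4)) + 1*(I)*conj(-I) + 1*(exp(3*I*pi/4))*conj(exp(-3*I*pi/4)) + 1*(-1)*conj(-1) + 1*(exp(-3*I*pi/4))*conj(exp(3*I*pi/4)) + 1*(-I)*conj(I) + 1*(exp(-I*pi/4))*conj(exp(I*pi/4))
  = (1) + (I) + (-1) + (-I) + (1) + (I) + (-1) + (-I)
  = 0.
(Exp terms are combined using exp(i*s)*conj(exp(i*t)) = exp(i*(s-t)), and sums of them are collapsed using the identity that for every m > 1 the m distinct m-th roots of unity sum to 0, e.g. 1 + exp(2*I*pi/3) + exp(-2*I*pi/3) = 0.)
Dividing by |G| = 8 gives 0/8 = 0, matching the row-orthogonality relation <chi_1, chi_7> = [chi_1 = chi_7].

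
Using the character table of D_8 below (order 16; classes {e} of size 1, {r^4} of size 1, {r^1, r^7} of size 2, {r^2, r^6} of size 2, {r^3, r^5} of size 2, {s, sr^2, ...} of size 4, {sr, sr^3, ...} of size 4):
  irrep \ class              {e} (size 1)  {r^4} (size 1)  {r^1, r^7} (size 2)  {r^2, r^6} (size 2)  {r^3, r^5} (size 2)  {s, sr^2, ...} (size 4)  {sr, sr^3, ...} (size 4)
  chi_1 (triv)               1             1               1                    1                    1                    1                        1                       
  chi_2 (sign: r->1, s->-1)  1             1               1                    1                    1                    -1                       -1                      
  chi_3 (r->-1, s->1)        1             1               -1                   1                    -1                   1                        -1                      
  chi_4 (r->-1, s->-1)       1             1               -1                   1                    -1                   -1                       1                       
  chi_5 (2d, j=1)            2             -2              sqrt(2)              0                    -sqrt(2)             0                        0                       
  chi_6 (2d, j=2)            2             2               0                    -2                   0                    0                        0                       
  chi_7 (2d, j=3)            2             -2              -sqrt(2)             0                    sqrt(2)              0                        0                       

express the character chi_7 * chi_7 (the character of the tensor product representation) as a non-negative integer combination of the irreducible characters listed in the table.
chi_7 tensor chi_7 = chi_1 + chi_2 + chi_6 (all other irreducibles have multiplicity 0).

Details: The character of a tensor product is the pointwise product (chi_7 * chi_7)(C) = chi_7(C) * chi_7(C):
  {e}: (2)*(2), {r^4}: (-2)*(-2), {r^1, r^7}: (-sqrt(2))*(-sqrt(2)), {r^2, r^6}: (0)*(0), {r^3, r^5}: (sqrt(2))*(sqrt(2)), {s, sr^2, ...}: (0)*(0), {sr, sr^3, ...}: (0)*(0)
so (chi_7 * chi_7) takes values
  {e} -> 4, {r^4} -> 4, {r^1, r^7} -> 2, {r^2, r^6} -> 0, {r^3, r^5} -> 2, {s, sr^2, ...} -> 0, {sr, sr^3, ...} -> 0.
Now take the inner product of this character with each irreducible chi from the table, <chi_7*chi_7, chi> = (1/16) sum_C |C| (chi_7*chi_7)(C) conj(chi(C)):
  <chi_7*chi_7, chi_1> = (1/16)[1*(4)*conj(1) + 1*(4)*conj(1) + 2*(2)*conj(1) + 2*(0)*conj(1) + 2*(2)*conj(1) + 4*(0)*conj(1) + 4*(0)*conj(1)]
      = (1/16)[(4) + (4) + (4) + (0) + (4) + (0) + (0)] = 16/16 = 1
  <chi_7*chi_7, chi_2> = (1/16)[1*(4)*conj(1) + 1*(4)*conj(1) + 2*(2)*conj(1) + 2*(0)*conj(1) + 2*(2)*conj(1) + 4*(0)*conj(-1) + 4*(0)*conj(-1)]
      = (1/16)[(4) + (4) + (4) + (0) + (4) + (0) + (0)] = 16/16 = 1
  <chi_7*chi_7, chi_3> = (1/16)[1*(4)*conj(1) + 1*(4)*conj(1) + 2*(2)*conj(-1) + 2*(0)*conj(1) + 2*(2)*conj(-1) + 4*(0)*conj(1) + 4*(0)*conj(-1)]
      = (1/16)[(4) + (4) + (-4) + (0) + (-4) + (0) + (0)] = 0/16 = 0
  <chi_7*chi_7, chi_4> = (1/16)[1*(4)*conj(1) + 1*(4)*conj(1) + 2*(2)*conj(-1) + 2*(0)*conj(1) + 2*(2)*conj(-1) + 4*(0)*conj(-1) + 4*(0)*conj(1)]
      = (1/16)[(4) + (4) + (-4) + (0) + (-4) + (0) + (0)] = 0/16 = 0
  <chi_7*chi_7, chi_5> = (1/16)[1*(4)*conj(2) + 1*(4)*conj(-2) + 2*(2)*conj(sqrt(2)) + 2*(0)*conj(0) + 2*(2)*conj(-sqrt(2)) + 4*(0)*conj(0) + 4*(0)*conj(0)]
      = (1/16)[(8) + (-8) + (4*sqrt(2)) + (0) + (-4*sqrt(2)) + (0) + (0)] = 0/16 = 0
  <chi_7*chi_7, chi_6> = (1/16)[1*(4)*conj(2) + 1*(4)*conj(2) + 2*(2)*conj(0) + 2*(0)*conj(-2) + 2*(2)*conj(0) + 4*(0)*conj(0) + 4*(0)*conj(0)]
      = (1/16)[(8) + (8) + (0) + (0) + (0) + (0) + (0)] = 16/16 = 1
  <chi_7*chi_7, chi_7> = (1/16)[1*(4)*conj(2) + 1*(4)*conj(-2) + 2*(2)*conj(-sqrt(2)) + 2*(0)*conj(0) + 2*(2)*conj(sqrt(2)) + 4*(0)*conj(0) + 4*(0)*conj(0)]
      = (1/16)[(8) + (-8) + (-4*sqrt(2)) + (0) + (4*sqrt(2)) + (0) + (0)] = 0/16 = 0
Hence the multiplicities are chi_1: 1, chi_2: 1, chi_6: 1. Dimension check: dim(chi_7)*dim(chi_7) = 2*2 = 4 and sum (mult * dim) = 1*1 + 1*1 + 1*2 = 4.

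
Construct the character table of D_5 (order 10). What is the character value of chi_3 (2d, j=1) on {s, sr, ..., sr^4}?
Conjugacy classes: {e} of size 1, {r^1, r^4} of size 2, {r^2, r^3} of size 2, {s, sr, ..., sr^4} of size 5.
Character table:
  irrep \ class              {e} (size 1)  {r^1, r^4} (size 2)  {r^2, r^3} (size 2)  {s, sr, ..., sr^4} (size 5)
  chi_1 (triv)               1             1                    1                    1                          
  chi_2 (sign: r->1, s->-1)  1             1                    1                    -1                         
  chi_3 (2d, j=1)            2             -1/2 + sqrt(5)/2     -sqrt(5)/2 - 1/2     0                          
  chi_4 (2d, j=2)            2             -sqrt(5)/2 - 1/2     -1/2 + sqrt(5)/2     0                          

Spot check: chi_3 (2d, j=1) on {s, sr, ..., sr^4} = 0.

Explanation: D_5 has order 2*5 = 10 with 4 conjugacy classes, hence 4 irreducibles. Sum of squared dims 1 + 1 + 4 + 4 = 10 = |G|. Linear characters come from the abelianisation; the 2-dimensional irreps have character r^k -> 2*cos(2*pi*j*k/5), reflections -> 0.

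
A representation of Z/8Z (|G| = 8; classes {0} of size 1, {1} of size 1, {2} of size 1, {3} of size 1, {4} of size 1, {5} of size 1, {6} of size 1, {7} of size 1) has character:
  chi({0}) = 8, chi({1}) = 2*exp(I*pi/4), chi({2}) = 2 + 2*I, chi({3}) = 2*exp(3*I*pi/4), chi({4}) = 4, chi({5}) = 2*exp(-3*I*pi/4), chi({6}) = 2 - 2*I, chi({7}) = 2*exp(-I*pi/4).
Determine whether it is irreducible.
Not irreducible (reducible): <chi, chi> = 14 > 1.

Derivation: <chi, chi> = (1/|G|) sum_C |C| * |chi(C)|^2 = (1/8)[1*|8|^2 + 1*|2*exp(I*pi/4)|^2 + 1*|2 + 2*I|^2 + 1*|2*exp(3*I*pi/4)|^2 + 1*|4|^2 + 1*|2*exp(-3*I*pi/4)|^2 + 1*|2 - 2*I|^2 + 1*|2*exp(-I*pi/4)|^2]
  = (1/8)[(64) + (4) + (8) + (4) + (16) + (4) + (8) + (4)] = 112/8 = 14.
(Exp terms are combined using exp(i*s)*conj(exp(i*t)) = exp(i*(s-t)), and sums of them are collapsed using the identity that for every m > 1 the m distinct m-th roots of unity sum to 0, e.g. 1 + exp(2*I*pi/3) + exp(-2*I*pi/3) = 0.)
A character is irreducible iff <chi, chi> = 1, so this representation is reducible.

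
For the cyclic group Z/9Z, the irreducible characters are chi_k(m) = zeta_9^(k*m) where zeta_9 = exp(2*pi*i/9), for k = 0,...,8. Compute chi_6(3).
chi_6(3) = zeta_9^18 = 1

Working: chi_6(3) = zeta_9^(6*3) = zeta_9^18. Since zeta_9^9 = 1, this equals zeta_9^0 = exp(2*pi*i*0/9) = 1.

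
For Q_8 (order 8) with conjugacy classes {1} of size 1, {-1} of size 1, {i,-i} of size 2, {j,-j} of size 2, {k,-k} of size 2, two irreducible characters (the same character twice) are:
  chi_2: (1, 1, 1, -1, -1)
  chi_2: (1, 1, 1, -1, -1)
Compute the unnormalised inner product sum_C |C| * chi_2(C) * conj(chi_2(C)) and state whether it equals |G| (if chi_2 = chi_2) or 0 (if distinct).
Sum = 8 = |G| = 8; so <chi_2, chi_2> = 1 (norm-1 confirms irreducibility).

Argument: Compute term by term over conjugacy classes (|C| * chi_2(C) * conj(chi_2(C))):
  1*(1)*conj(1) + 1*(1)*conj(1) + 2*(1)*conj(1) + 2*(-1)*conj(-1) + 2*(-1)*conj(-1)
  = (1) + (1) + (2) + (2) + (2)
  = 8.
Dividing by |G| = 8 gives 8/8 = 1, matching the row-orthogonality relation <chi_2, chi_2> = [chi_2 = chi_2].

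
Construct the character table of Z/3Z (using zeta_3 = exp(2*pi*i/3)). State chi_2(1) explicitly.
Character table of Z/3Z (irreps indexed chi_0,...,chi_2 with chi_k(m) = zeta_3^(k*m), zeta_3 = exp(2*pi*i/3)):
  irrep \ class  {0} (size 1)  {1} (size 1)    {2} (size 1)  
  chi_0          1             1               1             
  chi_1          1             exp(2*I*pi/3)   exp(-2*I*pi/3)
  chi_2          1             exp(-2*I*pi/3)  exp(2*I*pi/3) 

Spot check: chi_2(1) = zeta_3^(2*1) = zeta_3^2 = exp(-2*I*pi/3).

Why: Z/3Z is abelian, so all 3 irreducible complex representations are 1-dimensional. They are given by chi_k(m) = zeta_3^(k*m) for k = 0,...,2. Row orthogonality: sum_m chi_k(m) conj(chi_l(m)) = 3 * [k = l].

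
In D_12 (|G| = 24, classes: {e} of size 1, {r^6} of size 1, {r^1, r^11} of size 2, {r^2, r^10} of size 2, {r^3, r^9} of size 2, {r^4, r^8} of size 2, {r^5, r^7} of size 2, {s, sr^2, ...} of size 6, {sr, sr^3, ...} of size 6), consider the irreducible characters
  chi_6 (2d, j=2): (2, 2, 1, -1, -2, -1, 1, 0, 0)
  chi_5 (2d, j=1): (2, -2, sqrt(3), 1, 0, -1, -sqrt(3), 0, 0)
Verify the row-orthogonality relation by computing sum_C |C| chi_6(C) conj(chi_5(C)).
Sum = 0; so <chi_6, chi_5> = 0 (distinct irreducibles are orthogonal).

Proof sketch: Compute term by term over conjugacy classes (|C| * chi_6(C) * conj(chi_5(C))):
  1*(2)*conj(2) + 1*(2)*conj(-2) + 2*(1)*conj(sqrt(3)) + 2*(-1)*conj(1) + 2*(-2)*conj(0) + 2*(-1)*conj(-1) + 2*(1)*conj(-sqrt(3)) + 6*(0)*conj(0) + 6*(0)*conj(0)
  = (4) + (-4) + (2*sqrt(3)) + (-2) + (0) + (2) + (-2*sqrt(3)) + (0) + (0)
  = 0.
Dividing by |G| = 24 gives 0/24 = 0, matching the row-orthogonality relation <chi_6, chi_5> = [chi_6 = chi_5].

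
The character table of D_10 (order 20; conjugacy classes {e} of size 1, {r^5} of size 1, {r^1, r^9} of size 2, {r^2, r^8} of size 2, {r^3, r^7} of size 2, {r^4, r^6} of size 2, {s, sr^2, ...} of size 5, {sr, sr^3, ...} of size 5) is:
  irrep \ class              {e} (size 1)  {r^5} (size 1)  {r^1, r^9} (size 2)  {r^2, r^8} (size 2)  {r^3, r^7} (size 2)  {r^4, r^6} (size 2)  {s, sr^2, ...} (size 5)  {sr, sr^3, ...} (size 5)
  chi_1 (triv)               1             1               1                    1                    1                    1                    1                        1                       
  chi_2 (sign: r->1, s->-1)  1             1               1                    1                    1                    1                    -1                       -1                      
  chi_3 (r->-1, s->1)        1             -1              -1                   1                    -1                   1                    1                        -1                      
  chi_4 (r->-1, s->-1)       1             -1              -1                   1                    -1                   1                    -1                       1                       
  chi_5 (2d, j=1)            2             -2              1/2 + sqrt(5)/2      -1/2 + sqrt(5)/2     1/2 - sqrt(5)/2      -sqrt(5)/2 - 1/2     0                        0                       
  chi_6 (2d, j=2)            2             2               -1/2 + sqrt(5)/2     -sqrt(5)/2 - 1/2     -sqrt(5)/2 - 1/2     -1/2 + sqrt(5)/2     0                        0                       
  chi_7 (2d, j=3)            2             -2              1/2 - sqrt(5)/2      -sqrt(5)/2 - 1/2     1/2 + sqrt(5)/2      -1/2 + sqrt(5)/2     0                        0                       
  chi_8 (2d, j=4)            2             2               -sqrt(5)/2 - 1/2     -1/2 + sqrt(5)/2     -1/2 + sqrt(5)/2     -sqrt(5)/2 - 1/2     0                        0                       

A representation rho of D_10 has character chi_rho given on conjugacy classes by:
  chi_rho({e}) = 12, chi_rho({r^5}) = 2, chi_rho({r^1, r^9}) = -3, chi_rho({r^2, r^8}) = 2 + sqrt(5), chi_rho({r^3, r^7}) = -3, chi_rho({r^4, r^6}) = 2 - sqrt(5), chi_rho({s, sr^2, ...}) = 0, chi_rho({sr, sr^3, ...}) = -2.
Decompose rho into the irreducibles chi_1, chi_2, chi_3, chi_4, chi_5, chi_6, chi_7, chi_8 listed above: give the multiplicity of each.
Multiplicities: chi_1: 0, chi_2: 1, chi_3: 2, chi_4: 1, chi_5: 1, chi_6: 1, chi_7: 0, chi_8: 2.

Reasoning: Use <chi_rho, chi> = (1/|G|) sum_C |C| * chi_rho(C) * conj(chi(C)) with |G| = 20 for each irreducible chi in the table:
  <chi_rho, chi_1> = (1/20)[1*(12)*conj(1) + 1*(2)*conj(1) + 2*(-3)*conj(1) + 2*(2 + sqrt(5))*conj(1) + 2*(-3)*conj(1) + 2*(2 - sqrt(5))*conj(1) + 5*(0)*conj(1) + 5*(-2)*conj(1)]
      = (1/20)[(12) + (2) + (-6) + (4 + 2*sqrt(5)) + (-6) + (4 - 2*sqrt(5)) + (0) + (-10)] = 0/20 = 0
  <chi_rho, chi_2> = (1/20)[1*(12)*conj(1) + 1*(2)*conj(1) + 2*(-3)*conj(1) + 2*(2 + sqrt(5))*conj(1) + 2*(-3)*conj(1) + 2*(2 - sqrt(5))*conj(1) + 5*(0)*conj(-1) + 5*(-2)*conj(-1)]
      = (1/20)[(12) + (2) + (-6) + (4 + 2*sqrt(5)) + (-6) + (4 - 2*sqrt(5)) + (0) + (10)] = 20/20 = 1
  <chi_rho, chi_3> = (1/20)[1*(12)*conj(1) + 1*(2)*conj(-1) + 2*(-3)*conj(-1) + 2*(2 + sqrt(5))*conj(1) + 2*(-3)*conj(-1) + 2*(2 - sqrt(5))*conj(1) + 5*(0)*conj(1) + 5*(-2)*conj(-1)]
      = (1/20)[(12) + (-2) + (6) + (4 + 2*sqrt(5)) + (6) + (4 - 2*sqrt(5)) + (0) + (10)] = 40/20 = 2
  <chi_rho, chi_4> = (1/20)[1*(12)*conj(1) + 1*(2)*conj(-1) + 2*(-3)*conj(-1) + 2*(2 + sqrt(5))*conj(1) + 2*(-3)*conj(-1) + 2*(2 - sqrt(5))*conj(1) + 5*(0)*conj(-1) + 5*(-2)*conj(1)]
      = (1/20)[(12) + (-2) + (6) + (4 + 2*sqrt(5)) + (6) + (4 - 2*sqrt(5)) + (0) + (-10)] = 20/20 = 1
  <chi_rho, chi_5> = (1/20)[1*(12)*conj(2) + 1*(2)*conj(-2) + 2*(-3)*conj(1/2 + sqrt(5)/2) + 2*(2 + sqrt(5))*conj(-1/2 + sqrt(5)/2) + 2*(-3)*conj(1/2 - sqrt(5)/2) + 2*(2 - sqrt(5))*conj(-sqrt(5)/2 - 1/2) + 5*(0)*conj(0) + 5*(-2)*conj(0)]
      = (1/20)[(24) + (-4) + (-3*sqrt(5) - 3) + (sqrt(5) + 3) + (-3 + 3*sqrt(5)) + (3 - sqrt(5)) + (0) + (0)] = 20/20 = 1
  <chi_rho, chi_6> = (1/20)[1*(12)*conj(2) + 1*(2)*conj(2) + 2*(-3)*conj(-1/2 + sqrt(5)/2) + 2*(2 + sqrt(5))*conj(-sqrt(5)/2 - 1/2) + 2*(-3)*conj(-sqrt(5)/2 - 1/2) + 2*(2 - sqrt(5))*conj(-1/2 + sqrt(5)/2) + 5*(0)*conj(0) + 5*(-2)*conj(0)]
      = (1/20)[(24) + (4) + (3 - 3*sqrt(5)) + (-7 - 3*sqrt(5)) + (3 + 3*sqrt(5)) + (-7 + 3*sqrt(5)) + (0) + (0)] = 20/20 = 1
  <chi_rho, chi_7> = (1/20)[1*(12)*conj(2) + 1*(2)*conj(-2) + 2*(-3)*conj(1/2 - sqrt(5)/2) + 2*(2 + sqrt(5))*conj(-sqrt(5)/2 - 1/2) + 2*(-3)*conj(1/2 + sqrt(5)/2) + 2*(2 - sqrt(5))*conj(-1/2 + sqrt(5)/2) + 5*(0)*conj(0) + 5*(-2)*conj(0)]
      = (1/20)[(24) + (-4) + (-3 + 3*sqrt(5)) + (-7 - 3*sqrt(5)) + (-3*sqrt(5) - 3) + (-7 + 3*sqrt(5)) + (0) + (0)] = 0/20 = 0
  <chi_rho, chi_8> = (1/20)[1*(12)*conj(2) + 1*(2)*conj(2) + 2*(-3)*conj(-sqrt(5)/2 - 1/2) + 2*(2 + sqrt(5))*conj(-1/2 + sqrt(5)/2) + 2*(-3)*conj(-1/2 + sqrt(5)/2) + 2*(2 - sqrt(5))*conj(-sqrt(5)/2 - 1/2) + 5*(0)*conj(0) + 5*(-2)*conj(0)]
      = (1/20)[(24) + (4) + (3 + 3*sqrt(5)) + (sqrt(5) + 3) + (3 - 3*sqrt(5)) + (3 - sqrt(5)) + (0) + (0)] = 40/20 = 2
Dimension check: dim(rho) = sum (mult * dim) = 0*1 + 1*1 + 2*1 + 1*1 + 1*2 + 1*2 + 0*2 + 2*2 = 12 = chi_rho(e) = 12.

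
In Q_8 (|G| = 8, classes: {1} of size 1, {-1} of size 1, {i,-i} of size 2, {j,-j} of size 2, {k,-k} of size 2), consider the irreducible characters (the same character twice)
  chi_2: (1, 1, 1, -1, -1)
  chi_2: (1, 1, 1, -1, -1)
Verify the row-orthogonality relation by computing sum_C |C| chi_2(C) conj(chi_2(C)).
Sum = 8 = |G| = 8; so <chi_2, chi_2> = 1 (norm-1 confirms irreducibility).

Justification: Compute term by term over conjugacy classes (|C| * chi_2(C) * conj(chi_2(C))):
  1*(1)*conj(1) + 1*(1)*conj(1) + 2*(1)*conj(1) + 2*(-1)*conj(-1) + 2*(-1)*conj(-1)
  = (1) + (1) + (2) + (2) + (2)
  = 8.
Dividing by |G| = 8 gives 8/8 = 1, matching the row-orthogonality relation <chi_2, chi_2> = [chi_2 = chi_2].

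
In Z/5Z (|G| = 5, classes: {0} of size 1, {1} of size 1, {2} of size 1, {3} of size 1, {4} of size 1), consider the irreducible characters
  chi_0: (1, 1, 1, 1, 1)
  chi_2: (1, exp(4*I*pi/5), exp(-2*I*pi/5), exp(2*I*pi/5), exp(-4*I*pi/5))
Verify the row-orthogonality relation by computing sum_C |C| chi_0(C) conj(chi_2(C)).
Sum = 0; so <chi_0, chi_2> = 0 (distinct irreducibles are orthogonal).

Working: Compute term by term over conjugacy classes (|C| * chi_0(C) * conj(chi_2(C))):
  1*(1)*conj(1) + 1*(1)*conj(exp(4*I*pi/5)) + 1*(1)*conj(exp(-2*I*pi/5)) + 1*(1)*conj(exp(2*I*pi/5)) + 1*(1)*conj(exp(-4*I*pi/5))
  = (1) + (exp(-4*I*pi/5)) + (exp(2*I*pi/5)) + (exp(-2*I*pi/5)) + (exp(4*I*pi/5))
  = 0.
(Exp terms are combined using exp(i*s)*conj(exp(i*t)) = exp(i*(s-t)), and sums of them are collapsed using the identity that for every m > 1 the m distinct m-th roots of unity sum to 0, e.g. 1 + exp(2*I*pi/3) + exp(-2*I*pi/3) = 0.)
Dividing by |G| = 5 gives 0/5 = 0, matching the row-orthogonality relation <chi_0, chi_2> = [chi_0 = chi_2].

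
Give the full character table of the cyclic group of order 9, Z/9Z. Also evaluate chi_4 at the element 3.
Character table of Z/9Z (irreps indexed chi_0,...,chi_8 with chi_k(m) = zeta_9^(k*m), zeta_9 = exp(2*pi*i/9)):
  irrep \ class  {0} (size 1)  {1} (size 1)    {2} (size 1)    {3} (size 1)    {4} (size 1)    {5} (size 1)    {6} (size 1)    {7} (size 1)    {8} (size 1)  
  chi_0          1             1               1               1               1               1               1               1               1             
  chi_1          1             exp(2*I*pi/9)   exp(4*I*pi/9)   exp(2*I*pi/3)   exp(8*I*pi/9)   exp(-8*I*pi/9)  exp(-2*I*pi/3)  exp(-4*I*pi/9)  exp(-2*I*pi/9)
  chi_2          1             exp(4*I*pi/9)   exp(8*I*pi/9)   exp(-2*I*pi/3)  exp(-2*I*pi/9)  exp(2*I*pi/9)   exp(2*I*pi/3)   exp(-8*I*pi/9)  exp(-4*I*pi/9)
  chi_3          1             exp(2*I*pi/3)   exp(-2*I*pi/3)  1               exp(2*I*pi/3)   exp(-2*I*pi/3)  1               exp(2*I*pi/3)   exp(-2*I*pi/3)
  chi_4          1             exp(8*I*pi/9)   exp(-2*I*pi/9)  exp(2*I*pi/3)   exp(-4*I*pi/9)  exp(4*I*pi/9)   exp(-2*I*pi/3)  exp(2*I*pi/9)   exp(-8*I*pi/9)
  chi_5          1             exp(-8*I*pi/9)  exp(2*I*pi/9)   exp(-2*I*pi/3)  exp(4*I*pi/9)   exp(-4*I*pi/9)  exp(2*I*pi/3)   exp(-2*I*pi/9)  exp(8*I*pi/9) 
  chi_6          1             exp(-2*I*pi/3)  exp(2*I*pi/3)   1               exp(-2*I*pi/3)  exp(2*I*pi/3)   1               exp(-2*I*pi/3)  exp(2*I*pi/3) 
  chi_7          1             exp(-4*I*pi/9)  exp(-8*I*pi/9)  exp(2*I*pi/3)   exp(2*I*pi/9)   exp(-2*I*pi/9)  exp(-2*I*pi/3)  exp(8*I*pi/9)   exp(4*I*pi/9) 
  chi_8          1             exp(-2*I*pi/9)  exp(-4*I*pi/9)  exp(-2*I*pi/3)  exp(-8*I*pi/9)  exp(8*I*pi/9)   exp(2*I*pi/3)   exp(4*I*pi/9)   exp(2*I*pi/9) 

Spot check: chi_4(3) = zeta_9^(4*3) = zeta_9^12 = exp(2*I*pi/3).

Proof sketch: Z/9Z is abelian, so all 9 irreducible complex representations are 1-dimensional. They are given by chi_k(m) = zeta_9^(k*m) for k = 0,...,8. Row orthogonality: sum_m chi_k(m) conj(chi_l(m)) = 9 * [k = l].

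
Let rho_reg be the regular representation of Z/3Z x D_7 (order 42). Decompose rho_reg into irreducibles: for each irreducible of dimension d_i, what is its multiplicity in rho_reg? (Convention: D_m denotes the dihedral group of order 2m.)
Each irreducible V_i of dimension d_i appears with multiplicity d_i, i.e. rho_reg = (direct sum over all irreducibles V_i) d_i V_i. The irreducible dimensions for Z/3Z x D_7 are 1, 1, 1, 1, 1, 1, 2, 2, 2, 2, 2, 2, 2, 2, 2: 6 irreducibles of dimension 1, each with multiplicity 1; 9 irreducibles of dimension 2, each with multiplicity 2. Total dimension 6*1*1 + 9*2*2 = 42 = |G|.

General theorem: in the regular representation of a finite group G, each irreducible appears with multiplicity equal to its dimension. Check: dim(rho_reg) = sum d_i^2 = 1 + 1 + 1 + 1 + 1 + 1 + 4 + 4 + 4 + 4 + 4 + 4 + 4 + 4 + 4 = 42 = |G|.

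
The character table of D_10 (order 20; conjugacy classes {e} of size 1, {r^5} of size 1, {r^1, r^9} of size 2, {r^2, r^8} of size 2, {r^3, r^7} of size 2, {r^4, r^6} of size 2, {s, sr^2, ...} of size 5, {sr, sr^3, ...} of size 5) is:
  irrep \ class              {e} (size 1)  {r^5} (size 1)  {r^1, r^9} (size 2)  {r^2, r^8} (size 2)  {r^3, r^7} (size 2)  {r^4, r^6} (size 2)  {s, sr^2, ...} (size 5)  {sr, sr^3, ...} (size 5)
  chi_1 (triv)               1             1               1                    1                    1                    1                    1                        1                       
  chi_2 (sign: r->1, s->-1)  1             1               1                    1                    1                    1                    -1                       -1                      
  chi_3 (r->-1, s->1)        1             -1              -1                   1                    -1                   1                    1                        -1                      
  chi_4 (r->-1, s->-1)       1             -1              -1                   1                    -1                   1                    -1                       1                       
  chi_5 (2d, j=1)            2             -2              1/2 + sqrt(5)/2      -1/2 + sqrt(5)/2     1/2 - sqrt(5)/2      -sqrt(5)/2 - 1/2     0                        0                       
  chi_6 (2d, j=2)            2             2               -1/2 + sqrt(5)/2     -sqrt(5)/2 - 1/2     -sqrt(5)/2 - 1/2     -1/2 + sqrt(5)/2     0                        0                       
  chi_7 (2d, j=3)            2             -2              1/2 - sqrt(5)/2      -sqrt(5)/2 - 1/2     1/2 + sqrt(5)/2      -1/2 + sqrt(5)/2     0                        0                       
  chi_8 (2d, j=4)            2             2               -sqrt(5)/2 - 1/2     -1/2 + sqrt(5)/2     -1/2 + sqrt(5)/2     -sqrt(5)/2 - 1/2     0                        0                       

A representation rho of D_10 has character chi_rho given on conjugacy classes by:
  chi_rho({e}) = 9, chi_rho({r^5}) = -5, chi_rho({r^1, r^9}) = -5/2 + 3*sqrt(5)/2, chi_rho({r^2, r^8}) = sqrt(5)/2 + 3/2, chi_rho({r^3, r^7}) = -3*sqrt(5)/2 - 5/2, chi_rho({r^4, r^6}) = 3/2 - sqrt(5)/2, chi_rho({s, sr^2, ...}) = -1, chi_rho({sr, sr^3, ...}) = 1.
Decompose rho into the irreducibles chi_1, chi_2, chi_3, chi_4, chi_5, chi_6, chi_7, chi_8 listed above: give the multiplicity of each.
Multiplicities: chi_1: 0, chi_2: 0, chi_3: 1, chi_4: 2, chi_5: 2, chi_6: 1, chi_7: 0, chi_8: 0.

Justification: Use <chi_rho, chi> = (1/|G|) sum_C |C| * chi_rho(C) * conj(chi(C)) with |G| = 20 for each irreducible chi in the table:
  <chi_rho, chi_1> = (1/20)[1*(9)*conj(1) + 1*(-5)*conj(1) + 2*(-5/2 + 3*sqrt(5)/2)*conj(1) + 2*(sqrt(5)/2 + 3/2)*conj(1) + 2*(-3*sqrt(5)/2 - 5/2)*conj(1) + 2*(3/2 - sqrt(5)/2)*conj(1) + 5*(-1)*conj(1) + 5*(1)*conj(1)]
      = (1/20)[(9) + (-5) + (-5 + 3*sqrt(5)) + (sqrt(5) + 3) + (-3*sqrt(5) - 5) + (3 - sqrt(5)) + (-5) + (5)] = 0/20 = 0
  <chi_rho, chi_2> = (1/20)[1*(9)*conj(1) + 1*(-5)*conj(1) + 2*(-5/2 + 3*sqrt(5)/2)*conj(1) + 2*(sqrt(5)/2 + 3/2)*conj(1) + 2*(-3*sqrt(5)/2 - 5/2)*conj(1) + 2*(3/2 - sqrt(5)/2)*conj(1) + 5*(-1)*conj(-1) + 5*(1)*conj(-1)]
      = (1/20)[(9) + (-5) + (-5 + 3*sqrt(5)) + (sqrt(5) + 3) + (-3*sqrt(5) - 5) + (3 - sqrt(5)) + (5) + (-5)] = 0/20 = 0
  <chi_rho, chi_3> = (1/20)[1*(9)*conj(1) + 1*(-5)*conj(-1) + 2*(-5/2 + 3*sqrt(5)/2)*conj(-1) + 2*(sqrt(5)/2 + 3/2)*conj(1) + 2*(-3*sqrt(5)/2 - 5/2)*conj(-1) + 2*(3/2 - sqrt(5)/2)*conj(1) + 5*(-1)*conj(1) + 5*(1)*conj(-1)]
      = (1/20)[(9) + (5) + (5 - 3*sqrt(5)) + (sqrt(5) + 3) + (5 + 3*sqrt(5)) + (3 - sqrt(5)) + (-5) + (-5)] = 20/20 = 1
  <chi_rho, chi_4> = (1/20)[1*(9)*conj(1) + 1*(-5)*conj(-1) + 2*(-5/2 + 3*sqrt(5)/2)*conj(-1) + 2*(sqrt(5)/2 + 3/2)*conj(1) + 2*(-3*sqrt(5)/2 - 5/2)*conj(-1) + 2*(3/2 - sqrt(5)/2)*conj(1) + 5*(-1)*conj(-1) + 5*(1)*conj(1)]
      = (1/20)[(9) + (5) + (5 - 3*sqrt(5)) + (sqrt(5) + 3) + (5 + 3*sqrt(5)) + (3 - sqrt(5)) + (5) + (5)] = 40/20 = 2
  <chi_rho, chi_5> = (1/20)[1*(9)*conj(2) + 1*(-5)*conj(-2) + 2*(-5/2 + 3*sqrt(5)/2)*conj(1/2 + sqrt(5)/2) + 2*(sqrt(5)/2 + 3/2)*conj(-1/2 + sqrt(5)/2) + 2*(-3*sqrt(5)/2 - 5/2)*conj(1/2 - sqrt(5)/2) + 2*(3/2 - sqrt(5)/2)*conj(-sqrt(5)/2 - 1/2) + 5*(-1)*conj(0) + 5*(1)*conj(0)]
      = (1/20)[(18) + (10) + (5 - sqrt(5)) + (1 + sqrt(5)) + (sqrt(5) + 5) + (1 - sqrt(5)) + (0) + (0)] = 40/20 = 2
  <chi_rho, chi_6> = (1/20)[1*(9)*conj(2) + 1*(-5)*conj(2) + 2*(-5/2 + 3*sqrt(5)/2)*conj(-1/2 + sqrt(5)/2) + 2*(sqrt(5)/2 + 3/2)*conj(-sqrt(5)/2 - 1/2) + 2*(-3*sqrt(5)/2 - 5/2)*conj(-sqrt(5)/2 - 1/2) + 2*(3/2 - sqrt(5)/2)*conj(-1/2 + sqrt(5)/2) + 5*(-1)*conj(0) + 5*(1)*conj(0)]
      = (1/20)[(18) + (-10) + (10 - 4*sqrt(5)) + (-2*sqrt(5) - 4) + (4*sqrt(5) + 10) + (-4 + 2*sqrt(5)) + (0) + (0)] = 20/20 = 1
  <chi_rho, chi_7> = (1/20)[1*(9)*conj(2) + 1*(-5)*conj(-2) + 2*(-5/2 + 3*sqrt(5)/2)*conj(1/2 - sqrt(5)/2) + 2*(sqrt(5)/2 + 3/2)*conj(-sqrt(5)/2 - 1/2) + 2*(-3*sqrt(5)/2 - 5/2)*conj(1/2 + sqrt(5)/2) + 2*(3/2 - sqrt(5)/2)*conj(-1/2 + sqrt(5)/2) + 5*(-1)*conj(0) + 5*(1)*conj(0)]
      = (1/20)[(18) + (10) + (-10 + 4*sqrt(5)) + (-2*sqrt(5) - 4) + (-10 - 4*sqrt(5)) + (-4 + 2*sqrt(5)) + (0) + (0)] = 0/20 = 0
  <chi_rho, chi_8> = (1/20)[1*(9)*conj(2) + 1*(-5)*conj(2) + 2*(-5/2 + 3*sqrt(5)/2)*conj(-sqrt(5)/2 - 1/2) + 2*(sqrt(5)/2 + 3/2)*conj(-1/2 + sqrt(5)/2) + 2*(-3*sqrt(5)/2 - 5/2)*conj(-1/2 + sqrt(5)/2) + 2*(3/2 - sqrt(5)/2)*conj(-sqrt(5)/2 - 1/2) + 5*(-1)*conj(0) + 5*(1)*conj(0)]
      = (1/20)[(18) + (-10) + (-5 + sqrt(5)) + (1 + sqrt(5)) + (-5 - sqrt(5)) + (1 - sqrt(5)) + (0) + (0)] = 0/20 = 0
Dimension check: dim(rho) = sum (mult * dim) = 0*1 + 0*1 + 1*1 + 2*1 + 2*2 + 1*2 + 0*2 + 0*2 = 9 = chi_rho(e) = 9.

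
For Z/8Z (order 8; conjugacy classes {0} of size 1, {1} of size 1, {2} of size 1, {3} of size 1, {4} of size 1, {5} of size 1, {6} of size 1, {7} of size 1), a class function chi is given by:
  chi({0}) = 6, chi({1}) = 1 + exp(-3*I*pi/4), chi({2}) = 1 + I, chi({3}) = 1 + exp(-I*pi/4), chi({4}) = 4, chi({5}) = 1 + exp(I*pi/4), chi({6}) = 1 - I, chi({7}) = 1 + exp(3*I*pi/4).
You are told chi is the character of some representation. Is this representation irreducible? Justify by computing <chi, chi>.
Not irreducible (reducible): <chi, chi> = 8 > 1.

Reasoning: <chi, chi> = (1/|G|) sum_C |C| * |chi(C)|^2 = (1/8)[1*|6|^2 + 1*|1 + exp(-3*I*pi/4)|^2 + 1*|1 + I|^2 + 1*|1 + exp(-I*pi/4)|^2 + 1*|4|^2 + 1*|1 + exp(I*pi/4)|^2 + 1*|1 - I|^2 + 1*|1 + exp(3*I*pi/4)|^2]
  = (1/8)[(36) + (2 + exp(-3*I*pi/4) + exp(3*I*pi/4)) + (2) + (2 + exp(-I*pi/4) + exp(I*pi/4)) + (16) + (2 + exp(-I*pi/4) + exp(I*pi/4)) + (2) + (2 + exp(-3*I*pi/4) + exp(3*I*pi/4))] = 64/8 = 8.
(Exp terms are combined using exp(i*s)*conj(exp(i*t)) = exp(i*(s-t)), and sums of them are collapsed using the identity that for every m > 1 the m distinct m-th roots of unity sum to 0, e.g. 1 + exp(2*I*pi/3) + exp(-2*I*pi/3) = 0.)
A character is irreducible iff <chi, chi> = 1, so this representation is reducible.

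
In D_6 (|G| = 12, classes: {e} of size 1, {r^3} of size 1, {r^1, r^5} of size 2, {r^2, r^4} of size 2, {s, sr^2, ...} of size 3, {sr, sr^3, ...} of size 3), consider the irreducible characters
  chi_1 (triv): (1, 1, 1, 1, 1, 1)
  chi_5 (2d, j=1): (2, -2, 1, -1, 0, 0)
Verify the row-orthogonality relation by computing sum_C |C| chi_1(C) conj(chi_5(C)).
Sum = 0; so <chi_1, chi_5> = 0 (distinct irreducibles are orthogonal).

Solution. Compute term by term over conjugacy classes (|C| * chi_1(C) * conj(chi_5(C))):
  1*(1)*conj(2) + 1*(1)*conj(-2) + 2*(1)*conj(1) + 2*(1)*conj(-1) + 3*(1)*conj(0) + 3*(1)*conj(0)
  = (2) + (-2) + (2) + (-2) + (0) + (0)
  = 0.
Dividing by |G| = 12 gives 0/12 = 0, matching the row-orthogonality relation <chi_1, chi_5> = [chi_1 = chi_5].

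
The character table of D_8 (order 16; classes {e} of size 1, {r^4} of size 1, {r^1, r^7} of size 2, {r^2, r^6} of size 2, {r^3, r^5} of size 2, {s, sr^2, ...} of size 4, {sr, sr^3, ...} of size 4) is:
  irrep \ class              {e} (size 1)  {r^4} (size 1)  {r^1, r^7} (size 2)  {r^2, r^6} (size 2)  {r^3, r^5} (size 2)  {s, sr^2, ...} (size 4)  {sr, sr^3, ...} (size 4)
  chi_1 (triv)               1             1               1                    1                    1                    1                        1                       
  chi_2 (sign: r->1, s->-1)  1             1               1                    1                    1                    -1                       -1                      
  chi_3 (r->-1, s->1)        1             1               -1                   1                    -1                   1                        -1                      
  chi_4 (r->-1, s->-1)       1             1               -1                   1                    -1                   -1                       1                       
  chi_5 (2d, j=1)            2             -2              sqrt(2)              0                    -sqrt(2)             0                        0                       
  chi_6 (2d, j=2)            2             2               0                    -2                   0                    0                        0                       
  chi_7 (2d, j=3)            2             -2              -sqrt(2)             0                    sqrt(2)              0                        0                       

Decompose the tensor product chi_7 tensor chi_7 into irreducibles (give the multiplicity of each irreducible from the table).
chi_7 tensor chi_7 = chi_1 + chi_2 + chi_6 (all other irreducibles have multiplicity 0).

Details: The character of a tensor product is the pointwise product (chi_7 * chi_7)(C) = chi_7(C) * chi_7(C):
  {e}: (2)*(2), {r^4}: (-2)*(-2), {r^1, r^7}: (-sqrt(2))*(-sqrt(2)), {r^2, r^6}: (0)*(0), {r^3, r^5}: (sqrt(2))*(sqrt(2)), {s, sr^2, ...}: (0)*(0), {sr, sr^3, ...}: (0)*(0)
so (chi_7 * chi_7) takes values
  {e} -> 4, {r^4} -> 4, {r^1, r^7} -> 2, {r^2, r^6} -> 0, {r^3, r^5} -> 2, {s, sr^2, ...} -> 0, {sr, sr^3, ...} -> 0.
Now take the inner product of this character with each irreducible chi from the table, <chi_7*chi_7, chi> = (1/16) sum_C |C| (chi_7*chi_7)(C) conj(chi(C)):
  <chi_7*chi_7, chi_1> = (1/16)[1*(4)*conj(1) + 1*(4)*conj(1) + 2*(2)*conj(1) + 2*(0)*conj(1) + 2*(2)*conj(1) + 4*(0)*conj(1) + 4*(0)*conj(1)]
      = (1/16)[(4) + (4) + (4) + (0) + (4) + (0) + (0)] = 16/16 = 1
  <chi_7*chi_7, chi_2> = (1/16)[1*(4)*conj(1) + 1*(4)*conj(1) + 2*(2)*conj(1) + 2*(0)*conj(1) + 2*(2)*conj(1) + 4*(0)*conj(-1) + 4*(0)*conj(-1)]
      = (1/16)[(4) + (4) + (4) + (0) + (4) + (0) + (0)] = 16/16 = 1
  <chi_7*chi_7, chi_3> = (1/16)[1*(4)*conj(1) + 1*(4)*conj(1) + 2*(2)*conj(-1) + 2*(0)*conj(1) + 2*(2)*conj(-1) + 4*(0)*conj(1) + 4*(0)*conj(-1)]
      = (1/16)[(4) + (4) + (-4) + (0) + (-4) + (0) + (0)] = 0/16 = 0
  <chi_7*chi_7, chi_4> = (1/16)[1*(4)*conj(1) + 1*(4)*conj(1) + 2*(2)*conj(-1) + 2*(0)*conj(1) + 2*(2)*conj(-1) + 4*(0)*conj(-1) + 4*(0)*conj(1)]
      = (1/16)[(4) + (4) + (-4) + (0) + (-4) + (0) + (0)] = 0/16 = 0
  <chi_7*chi_7, chi_5> = (1/16)[1*(4)*conj(2) + 1*(4)*conj(-2) + 2*(2)*conj(sqrt(2)) + 2*(0)*conj(0) + 2*(2)*conj(-sqrt(2)) + 4*(0)*conj(0) + 4*(0)*conj(0)]
      = (1/16)[(8) + (-8) + (4*sqrt(2)) + (0) + (-4*sqrt(2)) + (0) + (0)] = 0/16 = 0
  <chi_7*chi_7, chi_6> = (1/16)[1*(4)*conj(2) + 1*(4)*conj(2) + 2*(2)*conj(0) + 2*(0)*conj(-2) + 2*(2)*conj(0) + 4*(0)*conj(0) + 4*(0)*conj(0)]
      = (1/16)[(8) + (8) + (0) + (0) + (0) + (0) + (0)] = 16/16 = 1
  <chi_7*chi_7, chi_7> = (1/16)[1*(4)*conj(2) + 1*(4)*conj(-2) + 2*(2)*conj(-sqrt(2)) + 2*(0)*conj(0) + 2*(2)*conj(sqrt(2)) + 4*(0)*conj(0) + 4*(0)*conj(0)]
      = (1/16)[(8) + (-8) + (-4*sqrt(2)) + (0) + (4*sqrt(2)) + (0) + (0)] = 0/16 = 0
Hence the multiplicities are chi_1: 1, chi_2: 1, chi_6: 1. Dimension check: dim(chi_7)*dim(chi_7) = 2*2 = 4 and sum (mult * dim) = 1*1 + 1*1 + 1*2 = 4.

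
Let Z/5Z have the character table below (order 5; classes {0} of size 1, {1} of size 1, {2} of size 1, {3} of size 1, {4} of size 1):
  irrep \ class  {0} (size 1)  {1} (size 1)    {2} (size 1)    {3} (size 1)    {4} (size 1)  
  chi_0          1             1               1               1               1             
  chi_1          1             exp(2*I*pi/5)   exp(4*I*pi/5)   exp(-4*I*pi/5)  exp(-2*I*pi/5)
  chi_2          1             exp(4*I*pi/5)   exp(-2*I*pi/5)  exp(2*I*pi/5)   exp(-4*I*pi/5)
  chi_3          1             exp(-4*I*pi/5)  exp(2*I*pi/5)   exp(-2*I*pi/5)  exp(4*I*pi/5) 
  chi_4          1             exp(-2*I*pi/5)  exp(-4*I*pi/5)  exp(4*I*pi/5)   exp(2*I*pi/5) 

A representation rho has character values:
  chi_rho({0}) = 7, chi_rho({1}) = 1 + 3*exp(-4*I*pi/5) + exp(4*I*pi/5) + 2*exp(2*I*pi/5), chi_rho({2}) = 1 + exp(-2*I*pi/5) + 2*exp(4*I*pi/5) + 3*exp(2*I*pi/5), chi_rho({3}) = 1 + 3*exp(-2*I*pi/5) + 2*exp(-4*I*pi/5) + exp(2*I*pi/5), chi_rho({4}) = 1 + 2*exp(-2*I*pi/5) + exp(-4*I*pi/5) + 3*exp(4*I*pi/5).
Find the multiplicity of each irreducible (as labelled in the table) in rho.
Multiplicities: chi_0: 1, chi_1: 2, chi_2: 1, chi_3: 3, chi_4: 0.

Argument: Use <chi_rho, chi> = (1/|G|) sum_C |C| * chi_rho(C) * conj(chi(C)) with |G| = 5 for each irreducible chi in the table:
  <chi_rho, chi_0> = (1/5)[1*(7)*conj(1) + 1*(1 + 3*exp(-4*I*pi/5) + exp(4*I*pi/5) + 2*exp(2*I*pi/5))*conj(1) + 1*(1 + exp(-2*I*pi/5) + 2*exp(4*I*pi/5) + 3*exp(2*I*pi/5))*conj(1) + 1*(1 + 3*exp(-2*I*pi/5) + 2*exp(-4*I*pi/5) + exp(2*I*pi/5))*conj(1) + 1*(1 + 2*exp(-2*I*pi/5) + exp(-4*I*pi/5) + 3*exp(4*I*pi/5))*conj(1)]
      = (1/5)[(7) + (1 + 3*exp(-4*I*pi/5) + exp(4*I*pi/5) + 2*exp(2*I*pi/5)) + (1 + exp(-2*I*pi/5) + 2*exp(4*I*pi/5) + 3*exp(2*I*pi/5)) + (1 + 3*exp(-2*I*pi/5) + 2*exp(-4*I*pi/5) + exp(2*I*pi/5)) + (1 + 2*exp(-2*I*pi/5) + exp(-4*I*pi/5) + 3*exp(4*I*pi/5))] = 5/5 = 1
  <chi_rho, chi_1> = (1/5)[1*(7)*conj(1) + 1*(1 + 3*exp(-4*I*pi/5) + exp(4*I*pi/5) + 2*exp(2*I*pi/5))*conj(exp(2*I*pi/5)) + 1*(1 + exp(-2*I*pi/5) + 2*exp(4*I*pi/5) + 3*exp(2*I*pi/5))*conj(exp(4*I*pi/5)) + 1*(1 + 3*exp(-2*I*pi/5) + 2*exp(-4*I*pi/5) + exp(2*I*pi/5))*conj(exp(-4*I*pi/5)) + 1*(1 + 2*exp(-2*I*pi/5) + exp(-4*I*pi/5) + 3*exp(4*I*pi/5))*conj(exp(-2*I*pi/5))]
      = (1/5)[(7) + (2 + exp(-2*I*pi/5) + exp(2*I*pi/5) + 3*exp(4*I*pi/5)) + (2 + 3*exp(-2*I*pi/5) + exp(-4*I*pi/5) + exp(4*I*pi/5)) + (2 + exp(-4*I*pi/5) + exp(4*I*pi/5) + 3*exp(2*I*pi/5)) + (2 + 3*exp(-4*I*pi/5) + exp(-2*I*pi/5) + exp(2*I*pi/5))] = 10/5 = 2
  <chi_rho, chi_2> = (1/5)[1*(7)*conj(1) + 1*(1 + 3*exp(-4*I*pi/5) + exp(4*I*pi/5) + 2*exp(2*I*pi/5))*conj(exp(4*I*pi/5)) + 1*(1 + exp(-2*I*pi/5) + 2*exp(4*I*pi/5) + 3*exp(2*I*pi/5))*conj(exp(-2*I*pi/5)) + 1*(1 + 3*exp(-2*I*pi/5) + 2*exp(-4*I*pi/5) + exp(2*I*pi/5))*conj(exp(2*I*pi/5)) + 1*(1 + 2*exp(-2*I*pi/5) + exp(-4*I*pi/5) + 3*exp(4*I*pi/5))*conj(exp(-4*I*pi/5))]
      = (1/5)[(7) + (1 + 2*exp(-2*I*pi/5) + exp(-4*I*pi/5) + 3*exp(2*I*pi/5)) + (1 + 2*exp(-4*I*pi/5) + exp(2*I*pi/5) + 3*exp(4*I*pi/5)) + (1 + 3*exp(-4*I*pi/5) + exp(-2*I*pi/5) + 2*exp(4*I*pi/5)) + (1 + 3*exp(-2*I*pi/5) + exp(4*I*pi/5) + 2*exp(2*I*pi/5))] = 5/5 = 1
  <chi_rho, chi_3> = (1/5)[1*(7)*conj(1) + 1*(1 + 3*exp(-4*I*pi/5) + exp(4*I*pi/5) + 2*exp(2*I*pi/5))*conj(exp(-4*I*pi/5)) + 1*(1 + exp(-2*I*pi/5) + 2*exp(4*I*pi/5) + 3*exp(2*I*pi/5))*conj(exp(2*I*pi/5)) + 1*(1 + 3*exp(-2*I*pi/5) + 2*exp(-4*I*pi/5) + exp(2*I*pi/5))*conj(exp(-2*I*pi/5)) + 1*(1 + 2*exp(-2*I*pi/5) + exp(-4*I*pi/5) + 3*exp(4*I*pi/5))*conj(exp(4*I*pi/5))]
      = (1/5)[(7) + (3 + 2*exp(-4*I*pi/5) + exp(-2*I*pi/5) + exp(4*I*pi/5)) + (3 + exp(-2*I*pi/5) + exp(-4*I*pi/5) + 2*exp(2*I*pi/5)) + (3 + 2*exp(-2*I*pi/5) + exp(4*I*pi/5) + exp(2*I*pi/5)) + (3 + exp(-4*I*pi/5) + exp(2*I*pi/5) + 2*exp(4*I*pi/5))] = 15/5 = 3
  <chi_rho, chi_4> = (1/5)[1*(7)*conj(1) + 1*(1 + 3*exp(-4*I*pi/5) + exp(4*I*pi/5) + 2*exp(2*I*pi/5))*conj(exp(-2*I*pi/5)) + 1*(1 + exp(-2*I*pi/5) + 2*exp(4*I*pi/5) + 3*exp(2*I*pi/5))*conj(exp(-4*I*pi/5)) + 1*(1 + 3*exp(-2*I*pi/5) + 2*exp(-4*I*pi/5) + exp(2*I*pi/5))*conj(exp(4*I*pi/5)) + 1*(1 + 2*exp(-2*I*pi/5) + exp(-4*I*pi/5) + 3*exp(4*I*pi/5))*conj(exp(2*I*pi/5))]
      = (1/5)[(7) + (3*exp(-2*I*pi/5) + exp(-4*I*pi/5) + exp(2*I*pi/5) + 2*exp(4*I*pi/5)) + (2*exp(-2*I*pi/5) + 3*exp(-4*I*pi/5) + exp(4*I*pi/5) + exp(2*I*pi/5)) + (exp(-2*I*pi/5) + exp(-4*I*pi/5) + 3*exp(4*I*pi/5) + 2*exp(2*I*pi/5)) + (2*exp(-4*I*pi/5) + exp(-2*I*pi/5) + exp(4*I*pi/5) + 3*exp(2*I*pi/5))] = 0/5 = 0
(Exp terms are combined using exp(i*s)*conj(exp(i*t)) = exp(i*(s-t)), and sums of them are collapsed using the identity that for every m > 1 the m distinct m-th roots of unity sum to 0, e.g. 1 + exp(2*I*pi/3) + exp(-2*I*pi/3) = 0.)
Dimension check: dim(rho) = sum (mult * dim) = 1*1 + 2*1 + 1*1 + 3*1 + 0*1 = 7 = chi_rho(e) = 7.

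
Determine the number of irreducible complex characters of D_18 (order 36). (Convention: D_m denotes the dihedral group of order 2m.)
12

Derivation: The number of irreducible complex representations of a finite group equals its number of conjugacy classes. D_18 has 12 conjugacy classes (n/2 + 3 for n even), so D_18 (order 36) has exactly 12 irreducible complex representations.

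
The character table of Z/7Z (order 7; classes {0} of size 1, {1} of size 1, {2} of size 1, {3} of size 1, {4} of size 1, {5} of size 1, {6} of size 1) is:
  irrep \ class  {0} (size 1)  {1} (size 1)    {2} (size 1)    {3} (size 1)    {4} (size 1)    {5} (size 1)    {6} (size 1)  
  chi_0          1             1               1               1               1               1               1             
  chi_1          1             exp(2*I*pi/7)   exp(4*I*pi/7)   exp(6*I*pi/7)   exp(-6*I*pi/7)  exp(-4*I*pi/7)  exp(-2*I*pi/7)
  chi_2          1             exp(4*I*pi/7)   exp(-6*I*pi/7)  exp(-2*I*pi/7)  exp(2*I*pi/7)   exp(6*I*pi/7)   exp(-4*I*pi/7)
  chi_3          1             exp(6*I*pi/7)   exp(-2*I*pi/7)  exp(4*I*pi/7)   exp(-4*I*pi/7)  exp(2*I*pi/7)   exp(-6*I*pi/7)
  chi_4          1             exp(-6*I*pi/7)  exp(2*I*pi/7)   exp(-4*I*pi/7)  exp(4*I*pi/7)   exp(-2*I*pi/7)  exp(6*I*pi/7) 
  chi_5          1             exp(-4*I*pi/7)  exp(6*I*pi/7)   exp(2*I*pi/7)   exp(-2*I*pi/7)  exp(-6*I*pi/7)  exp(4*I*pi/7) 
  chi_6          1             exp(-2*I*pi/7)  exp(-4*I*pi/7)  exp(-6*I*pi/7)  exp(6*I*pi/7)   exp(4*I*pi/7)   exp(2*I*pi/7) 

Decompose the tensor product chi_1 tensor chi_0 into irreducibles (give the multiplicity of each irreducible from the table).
chi_1 tensor chi_0 = chi_1 (all other irreducibles have multiplicity 0).

Solution. The character of a tensor product is the pointwise product (chi_1 * chi_0)(C) = chi_1(C) * chi_0(C):
  {0}: (1)*(1), {1}: (exp(2*I*pi/7))*(1), {2}: (exp(4*I*pi/7))*(1), {3}: (exp(6*I*pi/7))*(1), {4}: (exp(-6*I*pi/7))*(1), {5}: (exp(-4*I*pi/7))*(1), {6}: (exp(-2*I*pi/7))*(1)
so (chi_1 * chi_0) takes values
  {0} -> 1, {1} -> exp(2*I*pi/7), {2} -> exp(4*I*pi/7), {3} -> exp(6*I*pi/7), {4} -> exp(-6*I*pi/7), {5} -> exp(-4*I*pi/7), {6} -> exp(-2*I*pi/7).
Now take the inner product of this character with each irreducible chi from the table, <chi_1*chi_0, chi> = (1/7) sum_C |C| (chi_1*chi_0)(C) conj(chi(C)):
  <chi_1*chi_0, chi_0> = (1/7)[1*(1)*conj(1) + 1*(exp(2*I*pi/7))*conj(1) + 1*(exp(4*I*pi/7))*conj(1) + 1*(exp(6*I*pi/7))*conj(1) + 1*(exp(-6*I*pi/7))*conj(1) + 1*(exp(-4*I*pi/7))*conj(1) + 1*(exp(-2*I*pi/7))*conj(1)]
      = (1/7)[(1) + (exp(2*I*pi/7)) + (exp(4*I*pi/7)) + (exp(6*I*pi/7)) + (exp(-6*I*pi/7)) + (exp(-4*I*pi/7)) + (exp(-2*I*pi/7))] = 0/7 = 0
  <chi_1*chi_0, chi_1> = (1/7)[1*(1)*conj(1) + 1*(exp(2*I*pi/7))*conj(exp(2*I*pi/7)) + 1*(exp(4*I*pi/7))*conj(exp(4*I*pi/7)) + 1*(exp(6*I*pi/7))*conj(exp(6*I*pi/7)) + 1*(exp(-6*I*pi/7))*conj(exp(-6*I*pi/7)) + 1*(exp(-4*I*pi/7))*conj(exp(-4*I*pi/7)) + 1*(exp(-2*I*pi/7))*conj(exp(-2*I*pi/7))]
      = (1/7)[(1) + (1) + (1) + (1) + (1) + (1) + (1)] = 7/7 = 1
  <chi_1*chi_0, chi_2> = (1/7)[1*(1)*conj(1) + 1*(exp(2*I*pi/7))*conj(exp(4*I*pi/7)) + 1*(exp(4*I*pi/7))*conj(exp(-6*I*pi/7)) + 1*(exp(6*I*pi/7))*conj(exp(-2*I*pi/7)) + 1*(exp(-6*I*pi/7))*conj(exp(2*I*pi/7)) + 1*(exp(-4*I*pi/7))*conj(exp(6*I*pi/7)) + 1*(exp(-2*I*pi/7))*conj(exp(-4*I*pi/7))]
      = (1/7)[(1) + (exp(-2*I*pi/7)) + (exp(-4*I*pi/7)) + (exp(-6*I*pi/7)) + (exp(6*I*pi/7)) + (exp(4*I*pi/7)) + (exp(2*I*pi/7))] = 0/7 = 0
  <chi_1*chi_0, chi_3> = (1/7)[1*(1)*conj(1) + 1*(exp(2*I*pi/7))*conj(exp(6*I*pi/7)) + 1*(exp(4*I*pi/7))*conj(exp(-2*I*pi/7)) + 1*(exp(6*I*pi/7))*conj(exp(4*I*pi/7)) + 1*(exp(-6*I*pi/7))*conj(exp(-4*I*pi/7)) + 1*(exp(-4*I*pi/7))*conj(exp(2*I*pi/7)) + 1*(exp(-2*I*pi/7))*conj(exp(-6*I*pi/7))]
      = (1/7)[(1) + (exp(-4*I*pi/7)) + (exp(6*I*pi/7)) + (exp(2*I*pi/7)) + (exp(-2*I*pi/7)) + (exp(-6*I*pi/7)) + (exp(4*I*pi/7))] = 0/7 = 0
  <chi_1*chi_0, chi_4> = (1/7)[1*(1)*conj(1) + 1*(exp(2*I*pi/7))*conj(exp(-6*I*pi/7)) + 1*(exp(4*I*pi/7))*conj(exp(2*I*pi/7)) + 1*(exp(6*I*pi/7))*conj(exp(-4*I*pi/7)) + 1*(exp(-6*I*pi/7))*conj(exp(4*I*pi/7)) + 1*(exp(-4*I*pi/7))*conj(exp(-2*I*pi/7)) + 1*(exp(-2*I*pi/7))*conj(exp(6*I*pi/7))]
      = (1/7)[(1) + (exp(-6*I*pi/7)) + (exp(2*I*pi/7)) + (exp(-4*I*pi/7)) + (exp(4*I*pi/7)) + (exp(-2*I*pi/7)) + (exp(6*I*pi/7))] = 0/7 = 0
  <chi_1*chi_0, chi_5> = (1/7)[1*(1)*conj(1) + 1*(exp(2*I*pi/7))*conj(exp(-4*I*pi/7)) + 1*(exp(4*I*pi/7))*conj(exp(6*I*pi/7)) + 1*(exp(6*I*pi/7))*conj(exp(2*I*pi/7)) + 1*(exp(-6*I*pi/7))*conj(exp(-2*I*pi/7)) + 1*(exp(-4*I*pi/7))*conj(exp(-6*I*pi/7)) + 1*(exp(-2*I*pi/7))*conj(exp(4*I*pi/7))]
      = (1/7)[(1) + (exp(6*I*pi/7)) + (exp(-2*I*pi/7)) + (exp(4*I*pi/7)) + (exp(-4*I*pi/7)) + (exp(2*I*pi/7)) + (exp(-6*I*pi/7))] = 0/7 = 0
  <chi_1*chi_0, chi_6> = (1/7)[1*(1)*conj(1) + 1*(exp(2*I*pi/7))*conj(exp(-2*I*pi/7)) + 1*(exp(4*I*pi/7))*conj(exp(-4*I*pi/7)) + 1*(exp(6*I*pi/7))*conj(exp(-6*I*pi/7)) + 1*(exp(-6*I*pi/7))*conj(exp(6*I*pi/7)) + 1*(exp(-4*I*pi/7))*conj(exp(4*I*pi/7)) + 1*(exp(-2*I*pi/7))*conj(exp(2*I*pi/7))]
      = (1/7)[(1) + (exp(4*I*pi/7)) + (exp(-6*I*pi/7)) + (exp(-2*I*pi/7)) + (exp(2*I*pi/7)) + (exp(6*I*pi/7)) + (exp(-4*I*pi/7))] = 0/7 = 0
(Exp terms are combined using exp(i*s)*conj(exp(i*t)) = exp(i*(s-t)), and sums of them are collapsed using the identity that for every m > 1 the m distinct m-th roots of unity sum to 0, e.g. 1 + exp(2*I*pi/3) + exp(-2*I*pi/3) = 0.)
Hence the multiplicities are chi_1: 1. Dimension check: dim(chi_1)*dim(chi_0) = 1*1 = 1 and sum (mult * dim) = 1*1 = 1.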